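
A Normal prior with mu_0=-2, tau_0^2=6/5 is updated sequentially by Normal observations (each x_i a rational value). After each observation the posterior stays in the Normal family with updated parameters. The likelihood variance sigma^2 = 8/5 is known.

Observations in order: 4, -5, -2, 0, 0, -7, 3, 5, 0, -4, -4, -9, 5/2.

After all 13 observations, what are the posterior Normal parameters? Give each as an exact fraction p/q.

mu_0=-115/86, tau_0^2=24/215

obs 1: x=4 → posterior Normal(4/7, 24/35)
obs 2: x=-5 → posterior Normal(-11/10, 12/25)
obs 3: x=-2 → posterior Normal(-17/13, 24/65)
obs 4: x=0 → posterior Normal(-17/16, 3/10)
obs 5: x=0 → posterior Normal(-17/19, 24/95)
obs 6: x=-7 → posterior Normal(-19/11, 12/55)
obs 7: x=3 → posterior Normal(-29/25, 24/125)
obs 8: x=5 → posterior Normal(-1/2, 6/35)
obs 9: x=0 → posterior Normal(-14/31, 24/155)
obs 10: x=-4 → posterior Normal(-13/17, 12/85)
obs 11: x=-4 → posterior Normal(-38/37, 24/185)
obs 12: x=-9 → posterior Normal(-13/8, 3/25)
obs 13: x=5/2 → posterior Normal(-115/86, 24/215)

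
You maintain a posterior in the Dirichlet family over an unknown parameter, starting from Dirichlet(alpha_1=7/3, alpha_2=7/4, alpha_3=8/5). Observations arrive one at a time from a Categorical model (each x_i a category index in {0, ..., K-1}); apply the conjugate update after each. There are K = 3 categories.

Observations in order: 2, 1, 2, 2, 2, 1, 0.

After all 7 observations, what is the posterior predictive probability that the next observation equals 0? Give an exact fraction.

obs 1: x=2 → posterior Dirichlet(7/3, 7/4, 13/5)
obs 2: x=1 → posterior Dirichlet(7/3, 11/4, 13/5)
obs 3: x=2 → posterior Dirichlet(7/3, 11/4, 18/5)
obs 4: x=2 → posterior Dirichlet(7/3, 11/4, 23/5)
obs 5: x=2 → posterior Dirichlet(7/3, 11/4, 28/5)
obs 6: x=1 → posterior Dirichlet(7/3, 15/4, 28/5)
obs 7: x=0 → posterior Dirichlet(10/3, 15/4, 28/5)

200/761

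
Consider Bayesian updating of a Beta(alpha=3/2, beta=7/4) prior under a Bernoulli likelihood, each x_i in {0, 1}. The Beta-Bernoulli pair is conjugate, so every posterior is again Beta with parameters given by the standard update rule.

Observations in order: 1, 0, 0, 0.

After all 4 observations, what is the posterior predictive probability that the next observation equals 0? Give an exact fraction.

obs 1: x=1 → posterior Beta(5/2, 7/4)
obs 2: x=0 → posterior Beta(5/2, 11/4)
obs 3: x=0 → posterior Beta(5/2, 15/4)
obs 4: x=0 → posterior Beta(5/2, 19/4)

19/29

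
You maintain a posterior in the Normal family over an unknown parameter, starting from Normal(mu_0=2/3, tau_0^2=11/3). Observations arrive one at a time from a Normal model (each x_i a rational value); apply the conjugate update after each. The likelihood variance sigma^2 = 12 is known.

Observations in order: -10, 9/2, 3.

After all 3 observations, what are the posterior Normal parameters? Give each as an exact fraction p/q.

mu_0=-7/138, tau_0^2=44/23

obs 1: x=-10 → posterior Normal(-86/47, 132/47)
obs 2: x=9/2 → posterior Normal(-73/116, 66/29)
obs 3: x=3 → posterior Normal(-7/138, 44/23)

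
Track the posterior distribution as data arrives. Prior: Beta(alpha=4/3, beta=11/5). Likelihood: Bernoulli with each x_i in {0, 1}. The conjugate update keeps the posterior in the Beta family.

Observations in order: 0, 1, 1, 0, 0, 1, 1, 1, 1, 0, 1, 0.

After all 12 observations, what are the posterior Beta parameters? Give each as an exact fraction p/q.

alpha=25/3, beta=36/5

obs 1: x=0 → posterior Beta(4/3, 16/5)
obs 2: x=1 → posterior Beta(7/3, 16/5)
obs 3: x=1 → posterior Beta(10/3, 16/5)
obs 4: x=0 → posterior Beta(10/3, 21/5)
obs 5: x=0 → posterior Beta(10/3, 26/5)
obs 6: x=1 → posterior Beta(13/3, 26/5)
obs 7: x=1 → posterior Beta(16/3, 26/5)
obs 8: x=1 → posterior Beta(19/3, 26/5)
obs 9: x=1 → posterior Beta(22/3, 26/5)
obs 10: x=0 → posterior Beta(22/3, 31/5)
obs 11: x=1 → posterior Beta(25/3, 31/5)
obs 12: x=0 → posterior Beta(25/3, 36/5)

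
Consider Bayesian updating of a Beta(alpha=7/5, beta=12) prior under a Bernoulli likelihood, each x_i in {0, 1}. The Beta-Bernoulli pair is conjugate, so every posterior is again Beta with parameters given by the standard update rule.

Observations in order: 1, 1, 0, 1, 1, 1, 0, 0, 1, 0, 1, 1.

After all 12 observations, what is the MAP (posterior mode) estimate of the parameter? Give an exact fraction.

obs 1: x=1 → posterior Beta(12/5, 12)
obs 2: x=1 → posterior Beta(17/5, 12)
obs 3: x=0 → posterior Beta(17/5, 13)
obs 4: x=1 → posterior Beta(22/5, 13)
obs 5: x=1 → posterior Beta(27/5, 13)
obs 6: x=1 → posterior Beta(32/5, 13)
obs 7: x=0 → posterior Beta(32/5, 14)
obs 8: x=0 → posterior Beta(32/5, 15)
obs 9: x=1 → posterior Beta(37/5, 15)
obs 10: x=0 → posterior Beta(37/5, 16)
obs 11: x=1 → posterior Beta(42/5, 16)
obs 12: x=1 → posterior Beta(47/5, 16)

14/39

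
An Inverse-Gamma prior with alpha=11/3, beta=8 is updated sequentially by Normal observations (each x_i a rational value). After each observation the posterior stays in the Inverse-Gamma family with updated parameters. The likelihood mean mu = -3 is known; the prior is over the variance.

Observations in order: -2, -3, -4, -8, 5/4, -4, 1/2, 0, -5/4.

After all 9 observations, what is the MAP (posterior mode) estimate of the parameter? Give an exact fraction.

obs 1: x=-2 → posterior Inverse-Gamma(25/6, 17/2)
obs 2: x=-3 → posterior Inverse-Gamma(14/3, 17/2)
obs 3: x=-4 → posterior Inverse-Gamma(31/6, 9)
obs 4: x=-8 → posterior Inverse-Gamma(17/3, 43/2)
obs 5: x=5/4 → posterior Inverse-Gamma(37/6, 977/32)
obs 6: x=-4 → posterior Inverse-Gamma(20/3, 993/32)
obs 7: x=1/2 → posterior Inverse-Gamma(43/6, 1189/32)
obs 8: x=0 → posterior Inverse-Gamma(23/3, 1333/32)
obs 9: x=-5/4 → posterior Inverse-Gamma(49/6, 691/16)

2073/440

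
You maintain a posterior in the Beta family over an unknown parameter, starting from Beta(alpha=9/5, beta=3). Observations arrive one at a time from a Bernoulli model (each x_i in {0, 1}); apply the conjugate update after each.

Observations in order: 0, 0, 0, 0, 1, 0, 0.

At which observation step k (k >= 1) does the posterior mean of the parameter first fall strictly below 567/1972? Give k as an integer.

obs 1: x=0 → posterior Beta(9/5, 4)
obs 2: x=0 → posterior Beta(9/5, 5)
obs 3: x=0 → posterior Beta(9/5, 6)
obs 4: x=0 → posterior Beta(9/5, 7)
obs 5: x=1 → posterior Beta(14/5, 7)
obs 6: x=0 → posterior Beta(14/5, 8)
obs 7: x=0 → posterior Beta(14/5, 9)

k = 2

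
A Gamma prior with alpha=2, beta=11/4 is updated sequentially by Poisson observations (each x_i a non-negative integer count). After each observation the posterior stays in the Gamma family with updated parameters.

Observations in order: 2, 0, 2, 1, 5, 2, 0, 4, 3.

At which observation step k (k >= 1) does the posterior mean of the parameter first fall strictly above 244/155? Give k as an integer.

obs 1: x=2 → posterior Gamma(4, 15/4)
obs 2: x=0 → posterior Gamma(4, 19/4)
obs 3: x=2 → posterior Gamma(6, 23/4)
obs 4: x=1 → posterior Gamma(7, 27/4)
obs 5: x=5 → posterior Gamma(12, 31/4)
obs 6: x=2 → posterior Gamma(14, 35/4)
obs 7: x=0 → posterior Gamma(14, 39/4)
obs 8: x=4 → posterior Gamma(18, 43/4)
obs 9: x=3 → posterior Gamma(21, 47/4)

k = 6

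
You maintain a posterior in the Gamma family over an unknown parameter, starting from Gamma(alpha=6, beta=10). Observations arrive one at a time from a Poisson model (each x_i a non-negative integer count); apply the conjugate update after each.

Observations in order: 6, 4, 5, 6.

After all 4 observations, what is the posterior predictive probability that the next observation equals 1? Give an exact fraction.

8819763977946281130444984418304/31563960367552936077117919921875

obs 1: x=6 → posterior Gamma(12, 11)
obs 2: x=4 → posterior Gamma(16, 12)
obs 3: x=5 → posterior Gamma(21, 13)
obs 4: x=6 → posterior Gamma(27, 14)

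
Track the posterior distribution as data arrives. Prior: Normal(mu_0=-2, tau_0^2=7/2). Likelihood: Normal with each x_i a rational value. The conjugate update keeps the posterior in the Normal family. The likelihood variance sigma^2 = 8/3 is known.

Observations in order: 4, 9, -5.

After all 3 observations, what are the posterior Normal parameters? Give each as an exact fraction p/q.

mu_0=136/79, tau_0^2=56/79

obs 1: x=4 → posterior Normal(52/37, 56/37)
obs 2: x=9 → posterior Normal(241/58, 28/29)
obs 3: x=-5 → posterior Normal(136/79, 56/79)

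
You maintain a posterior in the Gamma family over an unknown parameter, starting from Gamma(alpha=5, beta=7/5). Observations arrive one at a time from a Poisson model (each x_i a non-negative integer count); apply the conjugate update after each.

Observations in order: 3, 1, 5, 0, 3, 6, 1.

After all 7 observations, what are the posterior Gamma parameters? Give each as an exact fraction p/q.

obs 1: x=3 → posterior Gamma(8, 12/5)
obs 2: x=1 → posterior Gamma(9, 17/5)
obs 3: x=5 → posterior Gamma(14, 22/5)
obs 4: x=0 → posterior Gamma(14, 27/5)
obs 5: x=3 → posterior Gamma(17, 32/5)
obs 6: x=6 → posterior Gamma(23, 37/5)
obs 7: x=1 → posterior Gamma(24, 42/5)

alpha=24, beta=42/5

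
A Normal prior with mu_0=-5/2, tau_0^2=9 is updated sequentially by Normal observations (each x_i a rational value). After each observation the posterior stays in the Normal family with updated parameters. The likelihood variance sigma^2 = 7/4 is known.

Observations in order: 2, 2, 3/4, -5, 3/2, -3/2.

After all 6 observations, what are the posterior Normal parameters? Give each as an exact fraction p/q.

obs 1: x=2 → posterior Normal(109/86, 63/43)
obs 2: x=2 → posterior Normal(253/158, 63/79)
obs 3: x=3/4 → posterior Normal(307/230, 63/115)
obs 4: x=-5 → posterior Normal(-53/302, 63/151)
obs 5: x=3/2 → posterior Normal(5/34, 63/187)
obs 6: x=-3/2 → posterior Normal(-53/446, 63/223)

mu_0=-53/446, tau_0^2=63/223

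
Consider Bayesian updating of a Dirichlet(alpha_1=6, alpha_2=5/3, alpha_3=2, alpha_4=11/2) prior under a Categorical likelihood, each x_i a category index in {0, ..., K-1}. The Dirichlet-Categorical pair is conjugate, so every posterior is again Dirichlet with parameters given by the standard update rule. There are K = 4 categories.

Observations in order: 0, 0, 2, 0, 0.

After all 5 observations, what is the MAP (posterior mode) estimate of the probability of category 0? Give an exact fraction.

54/97

obs 1: x=0 → posterior Dirichlet(7, 5/3, 2, 11/2)
obs 2: x=0 → posterior Dirichlet(8, 5/3, 2, 11/2)
obs 3: x=2 → posterior Dirichlet(8, 5/3, 3, 11/2)
obs 4: x=0 → posterior Dirichlet(9, 5/3, 3, 11/2)
obs 5: x=0 → posterior Dirichlet(10, 5/3, 3, 11/2)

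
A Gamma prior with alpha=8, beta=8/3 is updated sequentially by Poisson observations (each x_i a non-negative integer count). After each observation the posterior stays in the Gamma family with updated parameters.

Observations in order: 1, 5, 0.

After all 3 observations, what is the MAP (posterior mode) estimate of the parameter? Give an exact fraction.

39/17

obs 1: x=1 → posterior Gamma(9, 11/3)
obs 2: x=5 → posterior Gamma(14, 14/3)
obs 3: x=0 → posterior Gamma(14, 17/3)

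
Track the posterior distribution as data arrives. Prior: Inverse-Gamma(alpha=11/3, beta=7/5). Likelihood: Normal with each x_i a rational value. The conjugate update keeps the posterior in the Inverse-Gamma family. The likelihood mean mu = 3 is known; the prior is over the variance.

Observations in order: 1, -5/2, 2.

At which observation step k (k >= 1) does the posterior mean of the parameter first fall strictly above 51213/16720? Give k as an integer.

k = 2

obs 1: x=1 → posterior Inverse-Gamma(25/6, 17/5)
obs 2: x=-5/2 → posterior Inverse-Gamma(14/3, 741/40)
obs 3: x=2 → posterior Inverse-Gamma(31/6, 761/40)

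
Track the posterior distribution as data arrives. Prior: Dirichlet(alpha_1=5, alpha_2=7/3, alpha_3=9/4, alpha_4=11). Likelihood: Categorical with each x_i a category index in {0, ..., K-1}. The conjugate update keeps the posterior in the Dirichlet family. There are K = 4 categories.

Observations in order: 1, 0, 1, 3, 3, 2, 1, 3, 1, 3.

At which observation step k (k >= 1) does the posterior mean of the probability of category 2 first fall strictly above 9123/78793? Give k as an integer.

k = 6

obs 1: x=1 → posterior Dirichlet(5, 10/3, 9/4, 11)
obs 2: x=0 → posterior Dirichlet(6, 10/3, 9/4, 11)
obs 3: x=1 → posterior Dirichlet(6, 13/3, 9/4, 11)
obs 4: x=3 → posterior Dirichlet(6, 13/3, 9/4, 12)
obs 5: x=3 → posterior Dirichlet(6, 13/3, 9/4, 13)
obs 6: x=2 → posterior Dirichlet(6, 13/3, 13/4, 13)
obs 7: x=1 → posterior Dirichlet(6, 16/3, 13/4, 13)
obs 8: x=3 → posterior Dirichlet(6, 16/3, 13/4, 14)
obs 9: x=1 → posterior Dirichlet(6, 19/3, 13/4, 14)
obs 10: x=3 → posterior Dirichlet(6, 19/3, 13/4, 15)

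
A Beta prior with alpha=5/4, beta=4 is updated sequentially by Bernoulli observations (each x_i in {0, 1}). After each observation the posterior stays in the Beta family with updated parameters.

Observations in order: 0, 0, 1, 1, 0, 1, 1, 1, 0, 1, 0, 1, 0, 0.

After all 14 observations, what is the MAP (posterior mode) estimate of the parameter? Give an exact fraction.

obs 1: x=0 → posterior Beta(5/4, 5)
obs 2: x=0 → posterior Beta(5/4, 6)
obs 3: x=1 → posterior Beta(9/4, 6)
obs 4: x=1 → posterior Beta(13/4, 6)
obs 5: x=0 → posterior Beta(13/4, 7)
obs 6: x=1 → posterior Beta(17/4, 7)
obs 7: x=1 → posterior Beta(21/4, 7)
obs 8: x=1 → posterior Beta(25/4, 7)
obs 9: x=0 → posterior Beta(25/4, 8)
obs 10: x=1 → posterior Beta(29/4, 8)
obs 11: x=0 → posterior Beta(29/4, 9)
obs 12: x=1 → posterior Beta(33/4, 9)
obs 13: x=0 → posterior Beta(33/4, 10)
obs 14: x=0 → posterior Beta(33/4, 11)

29/69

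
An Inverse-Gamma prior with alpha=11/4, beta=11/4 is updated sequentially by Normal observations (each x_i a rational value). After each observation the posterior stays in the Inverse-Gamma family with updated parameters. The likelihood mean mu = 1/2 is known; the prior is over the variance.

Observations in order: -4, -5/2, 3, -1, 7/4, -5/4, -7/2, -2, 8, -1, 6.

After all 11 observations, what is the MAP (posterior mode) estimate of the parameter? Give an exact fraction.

1271/148

obs 1: x=-4 → posterior Inverse-Gamma(13/4, 103/8)
obs 2: x=-5/2 → posterior Inverse-Gamma(15/4, 139/8)
obs 3: x=3 → posterior Inverse-Gamma(17/4, 41/2)
obs 4: x=-1 → posterior Inverse-Gamma(19/4, 173/8)
obs 5: x=7/4 → posterior Inverse-Gamma(21/4, 717/32)
obs 6: x=-5/4 → posterior Inverse-Gamma(23/4, 383/16)
obs 7: x=-7/2 → posterior Inverse-Gamma(25/4, 511/16)
obs 8: x=-2 → posterior Inverse-Gamma(27/4, 561/16)
obs 9: x=8 → posterior Inverse-Gamma(29/4, 1011/16)
obs 10: x=-1 → posterior Inverse-Gamma(31/4, 1029/16)
obs 11: x=6 → posterior Inverse-Gamma(33/4, 1271/16)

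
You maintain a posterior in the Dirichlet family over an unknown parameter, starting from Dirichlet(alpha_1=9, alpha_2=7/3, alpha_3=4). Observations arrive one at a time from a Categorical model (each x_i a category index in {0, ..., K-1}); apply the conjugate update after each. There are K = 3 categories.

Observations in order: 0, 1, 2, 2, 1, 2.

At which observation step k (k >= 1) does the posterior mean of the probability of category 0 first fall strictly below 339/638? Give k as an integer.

obs 1: x=0 → posterior Dirichlet(10, 7/3, 4)
obs 2: x=1 → posterior Dirichlet(10, 10/3, 4)
obs 3: x=2 → posterior Dirichlet(10, 10/3, 5)
obs 4: x=2 → posterior Dirichlet(10, 10/3, 6)
obs 5: x=1 → posterior Dirichlet(10, 13/3, 6)
obs 6: x=2 → posterior Dirichlet(10, 13/3, 7)

k = 4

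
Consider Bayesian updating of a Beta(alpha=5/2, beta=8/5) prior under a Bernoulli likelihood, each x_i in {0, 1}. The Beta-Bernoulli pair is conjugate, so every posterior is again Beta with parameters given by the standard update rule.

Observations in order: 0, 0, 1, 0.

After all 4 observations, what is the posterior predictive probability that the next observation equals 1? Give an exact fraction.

35/81

obs 1: x=0 → posterior Beta(5/2, 13/5)
obs 2: x=0 → posterior Beta(5/2, 18/5)
obs 3: x=1 → posterior Beta(7/2, 18/5)
obs 4: x=0 → posterior Beta(7/2, 23/5)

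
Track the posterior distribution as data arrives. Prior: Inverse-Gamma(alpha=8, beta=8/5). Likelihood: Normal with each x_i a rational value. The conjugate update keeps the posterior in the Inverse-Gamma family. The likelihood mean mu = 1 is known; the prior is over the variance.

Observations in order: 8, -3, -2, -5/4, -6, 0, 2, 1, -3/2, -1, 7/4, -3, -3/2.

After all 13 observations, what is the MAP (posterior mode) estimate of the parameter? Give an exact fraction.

obs 1: x=8 → posterior Inverse-Gamma(17/2, 261/10)
obs 2: x=-3 → posterior Inverse-Gamma(9, 341/10)
obs 3: x=-2 → posterior Inverse-Gamma(19/2, 193/5)
obs 4: x=-5/4 → posterior Inverse-Gamma(10, 6581/160)
obs 5: x=-6 → posterior Inverse-Gamma(21/2, 10501/160)
obs 6: x=0 → posterior Inverse-Gamma(11, 10581/160)
obs 7: x=2 → posterior Inverse-Gamma(23/2, 10661/160)
obs 8: x=1 → posterior Inverse-Gamma(12, 10661/160)
obs 9: x=-3/2 → posterior Inverse-Gamma(25/2, 11161/160)
obs 10: x=-1 → posterior Inverse-Gamma(13, 11481/160)
obs 11: x=7/4 → posterior Inverse-Gamma(27/2, 5763/80)
obs 12: x=-3 → posterior Inverse-Gamma(14, 6403/80)
obs 13: x=-3/2 → posterior Inverse-Gamma(29/2, 6653/80)

6653/1240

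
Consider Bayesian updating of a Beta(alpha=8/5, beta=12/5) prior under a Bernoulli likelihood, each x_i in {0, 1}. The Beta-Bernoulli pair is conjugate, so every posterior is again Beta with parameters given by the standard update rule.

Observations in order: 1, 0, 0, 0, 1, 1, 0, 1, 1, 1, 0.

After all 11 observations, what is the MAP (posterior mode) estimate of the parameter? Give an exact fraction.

obs 1: x=1 → posterior Beta(13/5, 12/5)
obs 2: x=0 → posterior Beta(13/5, 17/5)
obs 3: x=0 → posterior Beta(13/5, 22/5)
obs 4: x=0 → posterior Beta(13/5, 27/5)
obs 5: x=1 → posterior Beta(18/5, 27/5)
obs 6: x=1 → posterior Beta(23/5, 27/5)
obs 7: x=0 → posterior Beta(23/5, 32/5)
obs 8: x=1 → posterior Beta(28/5, 32/5)
obs 9: x=1 → posterior Beta(33/5, 32/5)
obs 10: x=1 → posterior Beta(38/5, 32/5)
obs 11: x=0 → posterior Beta(38/5, 37/5)

33/65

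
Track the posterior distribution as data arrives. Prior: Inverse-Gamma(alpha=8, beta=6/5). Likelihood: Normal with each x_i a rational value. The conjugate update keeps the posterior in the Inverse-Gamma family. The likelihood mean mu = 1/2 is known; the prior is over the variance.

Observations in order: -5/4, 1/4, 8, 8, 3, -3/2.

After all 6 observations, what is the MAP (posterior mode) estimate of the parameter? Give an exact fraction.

5131/960

obs 1: x=-5/4 → posterior Inverse-Gamma(17/2, 437/160)
obs 2: x=1/4 → posterior Inverse-Gamma(9, 221/80)
obs 3: x=8 → posterior Inverse-Gamma(19/2, 2471/80)
obs 4: x=8 → posterior Inverse-Gamma(10, 4721/80)
obs 5: x=3 → posterior Inverse-Gamma(21/2, 4971/80)
obs 6: x=-3/2 → posterior Inverse-Gamma(11, 5131/80)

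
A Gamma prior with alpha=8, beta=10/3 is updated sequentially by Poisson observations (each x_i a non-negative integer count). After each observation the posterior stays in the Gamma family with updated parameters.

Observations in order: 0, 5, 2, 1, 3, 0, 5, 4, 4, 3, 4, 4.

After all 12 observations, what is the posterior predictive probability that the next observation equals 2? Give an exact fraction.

obs 1: x=0 → posterior Gamma(8, 13/3)
obs 2: x=5 → posterior Gamma(13, 16/3)
obs 3: x=2 → posterior Gamma(15, 19/3)
obs 4: x=1 → posterior Gamma(16, 22/3)
obs 5: x=3 → posterior Gamma(19, 25/3)
obs 6: x=0 → posterior Gamma(19, 28/3)
obs 7: x=5 → posterior Gamma(24, 31/3)
obs 8: x=4 → posterior Gamma(28, 34/3)
obs 9: x=4 → posterior Gamma(32, 37/3)
obs 10: x=3 → posterior Gamma(35, 40/3)
obs 11: x=4 → posterior Gamma(39, 43/3)
obs 12: x=4 → posterior Gamma(43, 46/3)

2683616220154541493382129243815344247953444613218144949726963971692538363904/11450477594321044359340126713545146077054004823284978858214566372120240027249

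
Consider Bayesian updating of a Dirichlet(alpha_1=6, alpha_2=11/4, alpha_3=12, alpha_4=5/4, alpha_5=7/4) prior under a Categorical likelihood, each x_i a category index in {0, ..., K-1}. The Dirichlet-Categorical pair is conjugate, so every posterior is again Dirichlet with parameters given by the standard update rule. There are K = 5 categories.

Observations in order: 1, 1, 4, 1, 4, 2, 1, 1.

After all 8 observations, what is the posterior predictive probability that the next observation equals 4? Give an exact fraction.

15/127

obs 1: x=1 → posterior Dirichlet(6, 15/4, 12, 5/4, 7/4)
obs 2: x=1 → posterior Dirichlet(6, 19/4, 12, 5/4, 7/4)
obs 3: x=4 → posterior Dirichlet(6, 19/4, 12, 5/4, 11/4)
obs 4: x=1 → posterior Dirichlet(6, 23/4, 12, 5/4, 11/4)
obs 5: x=4 → posterior Dirichlet(6, 23/4, 12, 5/4, 15/4)
obs 6: x=2 → posterior Dirichlet(6, 23/4, 13, 5/4, 15/4)
obs 7: x=1 → posterior Dirichlet(6, 27/4, 13, 5/4, 15/4)
obs 8: x=1 → posterior Dirichlet(6, 31/4, 13, 5/4, 15/4)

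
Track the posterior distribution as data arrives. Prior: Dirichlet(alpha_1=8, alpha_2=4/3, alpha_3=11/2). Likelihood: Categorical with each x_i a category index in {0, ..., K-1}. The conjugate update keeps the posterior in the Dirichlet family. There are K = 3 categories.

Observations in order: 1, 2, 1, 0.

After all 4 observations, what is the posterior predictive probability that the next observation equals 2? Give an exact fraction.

obs 1: x=1 → posterior Dirichlet(8, 7/3, 11/2)
obs 2: x=2 → posterior Dirichlet(8, 7/3, 13/2)
obs 3: x=1 → posterior Dirichlet(8, 10/3, 13/2)
obs 4: x=0 → posterior Dirichlet(9, 10/3, 13/2)

39/113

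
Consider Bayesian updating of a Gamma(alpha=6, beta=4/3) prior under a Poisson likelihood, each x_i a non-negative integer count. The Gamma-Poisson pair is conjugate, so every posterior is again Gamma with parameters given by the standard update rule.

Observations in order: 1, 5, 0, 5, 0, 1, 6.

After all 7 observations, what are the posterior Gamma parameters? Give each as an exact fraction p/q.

alpha=24, beta=25/3

obs 1: x=1 → posterior Gamma(7, 7/3)
obs 2: x=5 → posterior Gamma(12, 10/3)
obs 3: x=0 → posterior Gamma(12, 13/3)
obs 4: x=5 → posterior Gamma(17, 16/3)
obs 5: x=0 → posterior Gamma(17, 19/3)
obs 6: x=1 → posterior Gamma(18, 22/3)
obs 7: x=6 → posterior Gamma(24, 25/3)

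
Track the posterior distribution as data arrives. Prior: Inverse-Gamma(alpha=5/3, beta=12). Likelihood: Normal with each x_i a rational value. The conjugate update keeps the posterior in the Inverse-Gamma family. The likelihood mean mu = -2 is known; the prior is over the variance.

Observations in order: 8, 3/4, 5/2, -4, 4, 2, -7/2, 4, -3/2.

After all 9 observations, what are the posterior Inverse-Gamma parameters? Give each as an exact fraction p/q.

obs 1: x=8 → posterior Inverse-Gamma(13/6, 62)
obs 2: x=3/4 → posterior Inverse-Gamma(8/3, 2105/32)
obs 3: x=5/2 → posterior Inverse-Gamma(19/6, 2429/32)
obs 4: x=-4 → posterior Inverse-Gamma(11/3, 2493/32)
obs 5: x=4 → posterior Inverse-Gamma(25/6, 3069/32)
obs 6: x=2 → posterior Inverse-Gamma(14/3, 3325/32)
obs 7: x=-7/2 → posterior Inverse-Gamma(31/6, 3361/32)
obs 8: x=4 → posterior Inverse-Gamma(17/3, 3937/32)
obs 9: x=-3/2 → posterior Inverse-Gamma(37/6, 3941/32)

alpha=37/6, beta=3941/32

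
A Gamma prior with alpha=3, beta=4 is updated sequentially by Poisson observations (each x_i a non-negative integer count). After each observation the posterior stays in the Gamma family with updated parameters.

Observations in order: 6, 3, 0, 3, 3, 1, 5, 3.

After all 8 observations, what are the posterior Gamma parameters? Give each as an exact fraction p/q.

alpha=27, beta=12

obs 1: x=6 → posterior Gamma(9, 5)
obs 2: x=3 → posterior Gamma(12, 6)
obs 3: x=0 → posterior Gamma(12, 7)
obs 4: x=3 → posterior Gamma(15, 8)
obs 5: x=3 → posterior Gamma(18, 9)
obs 6: x=1 → posterior Gamma(19, 10)
obs 7: x=5 → posterior Gamma(24, 11)
obs 8: x=3 → posterior Gamma(27, 12)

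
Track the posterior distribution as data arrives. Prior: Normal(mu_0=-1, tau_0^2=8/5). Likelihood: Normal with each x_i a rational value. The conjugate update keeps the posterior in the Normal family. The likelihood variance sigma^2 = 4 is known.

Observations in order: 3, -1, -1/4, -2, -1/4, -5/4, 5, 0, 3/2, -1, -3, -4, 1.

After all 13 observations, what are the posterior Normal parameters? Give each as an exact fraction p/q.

mu_0=-19/62, tau_0^2=8/31

obs 1: x=3 → posterior Normal(1/7, 8/7)
obs 2: x=-1 → posterior Normal(-1/9, 8/9)
obs 3: x=-1/4 → posterior Normal(-3/22, 8/11)
obs 4: x=-2 → posterior Normal(-11/26, 8/13)
obs 5: x=-1/4 → posterior Normal(-2/5, 8/15)
obs 6: x=-5/4 → posterior Normal(-1/2, 8/17)
obs 7: x=5 → posterior Normal(3/38, 8/19)
obs 8: x=0 → posterior Normal(1/14, 8/21)
obs 9: x=3/2 → posterior Normal(9/46, 8/23)
obs 10: x=-1 → posterior Normal(1/10, 8/25)
obs 11: x=-3 → posterior Normal(-7/54, 8/27)
obs 12: x=-4 → posterior Normal(-23/58, 8/29)
obs 13: x=1 → posterior Normal(-19/62, 8/31)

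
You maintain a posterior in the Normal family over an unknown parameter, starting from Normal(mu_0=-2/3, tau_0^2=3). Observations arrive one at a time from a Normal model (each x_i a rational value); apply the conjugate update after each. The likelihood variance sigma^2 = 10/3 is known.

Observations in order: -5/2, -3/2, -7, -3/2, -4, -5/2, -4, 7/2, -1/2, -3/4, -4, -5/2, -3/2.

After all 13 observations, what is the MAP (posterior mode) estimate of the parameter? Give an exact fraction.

-3185/1524

obs 1: x=-5/2 → posterior Normal(-175/114, 30/19)
obs 2: x=-3/2 → posterior Normal(-32/21, 15/14)
obs 3: x=-7 → posterior Normal(-317/111, 30/37)
obs 4: x=-3/2 → posterior Normal(-715/276, 15/23)
obs 5: x=-4 → posterior Normal(-931/330, 6/11)
obs 6: x=-5/2 → posterior Normal(-533/192, 15/32)
obs 7: x=-4 → posterior Normal(-641/219, 30/73)
obs 8: x=7/2 → posterior Normal(-1093/492, 15/41)
obs 9: x=-1/2 → posterior Normal(-80/39, 30/91)
obs 10: x=-3/4 → posterior Normal(-2321/1200, 3/10)
obs 11: x=-4 → posterior Normal(-2753/1308, 30/109)
obs 12: x=-5/2 → posterior Normal(-3023/1416, 15/59)
obs 13: x=-3/2 → posterior Normal(-3185/1524, 30/127)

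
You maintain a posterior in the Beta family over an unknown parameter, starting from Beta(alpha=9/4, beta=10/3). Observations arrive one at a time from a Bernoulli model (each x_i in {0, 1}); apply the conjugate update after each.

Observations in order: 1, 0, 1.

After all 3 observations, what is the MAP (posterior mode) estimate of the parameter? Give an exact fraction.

obs 1: x=1 → posterior Beta(13/4, 10/3)
obs 2: x=0 → posterior Beta(13/4, 13/3)
obs 3: x=1 → posterior Beta(17/4, 13/3)

39/79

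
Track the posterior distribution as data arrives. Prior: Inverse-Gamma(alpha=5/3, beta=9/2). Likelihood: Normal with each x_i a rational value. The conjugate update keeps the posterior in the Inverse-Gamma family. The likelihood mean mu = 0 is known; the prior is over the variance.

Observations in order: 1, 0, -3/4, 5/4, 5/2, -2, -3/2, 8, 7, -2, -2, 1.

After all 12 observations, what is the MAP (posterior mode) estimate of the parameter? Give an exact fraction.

3519/416

obs 1: x=1 → posterior Inverse-Gamma(13/6, 5)
obs 2: x=0 → posterior Inverse-Gamma(8/3, 5)
obs 3: x=-3/4 → posterior Inverse-Gamma(19/6, 169/32)
obs 4: x=5/4 → posterior Inverse-Gamma(11/3, 97/16)
obs 5: x=5/2 → posterior Inverse-Gamma(25/6, 147/16)
obs 6: x=-2 → posterior Inverse-Gamma(14/3, 179/16)
obs 7: x=-3/2 → posterior Inverse-Gamma(31/6, 197/16)
obs 8: x=8 → posterior Inverse-Gamma(17/3, 709/16)
obs 9: x=7 → posterior Inverse-Gamma(37/6, 1101/16)
obs 10: x=-2 → posterior Inverse-Gamma(20/3, 1133/16)
obs 11: x=-2 → posterior Inverse-Gamma(43/6, 1165/16)
obs 12: x=1 → posterior Inverse-Gamma(23/3, 1173/16)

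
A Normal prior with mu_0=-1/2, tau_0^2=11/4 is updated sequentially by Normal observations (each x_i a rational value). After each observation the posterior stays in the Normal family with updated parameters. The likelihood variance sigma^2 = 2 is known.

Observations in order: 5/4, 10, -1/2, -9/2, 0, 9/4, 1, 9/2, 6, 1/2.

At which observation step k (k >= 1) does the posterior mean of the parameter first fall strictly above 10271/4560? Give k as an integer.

obs 1: x=5/4 → posterior Normal(39/76, 22/19)
obs 2: x=10 → posterior Normal(479/120, 11/15)
obs 3: x=-1/2 → posterior Normal(457/164, 22/41)
obs 4: x=-9/2 → posterior Normal(259/208, 11/26)
obs 5: x=0 → posterior Normal(37/36, 22/63)
obs 6: x=9/4 → posterior Normal(179/148, 11/37)
obs 7: x=1 → posterior Normal(201/170, 22/85)
obs 8: x=9/2 → posterior Normal(25/16, 11/48)
obs 9: x=6 → posterior Normal(216/107, 22/107)
obs 10: x=1/2 → posterior Normal(443/236, 11/59)

k = 2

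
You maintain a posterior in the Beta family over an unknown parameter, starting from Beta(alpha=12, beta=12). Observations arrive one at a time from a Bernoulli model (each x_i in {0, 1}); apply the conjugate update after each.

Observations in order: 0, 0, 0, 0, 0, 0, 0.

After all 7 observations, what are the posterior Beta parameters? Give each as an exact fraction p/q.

alpha=12, beta=19

obs 1: x=0 → posterior Beta(12, 13)
obs 2: x=0 → posterior Beta(12, 14)
obs 3: x=0 → posterior Beta(12, 15)
obs 4: x=0 → posterior Beta(12, 16)
obs 5: x=0 → posterior Beta(12, 17)
obs 6: x=0 → posterior Beta(12, 18)
obs 7: x=0 → posterior Beta(12, 19)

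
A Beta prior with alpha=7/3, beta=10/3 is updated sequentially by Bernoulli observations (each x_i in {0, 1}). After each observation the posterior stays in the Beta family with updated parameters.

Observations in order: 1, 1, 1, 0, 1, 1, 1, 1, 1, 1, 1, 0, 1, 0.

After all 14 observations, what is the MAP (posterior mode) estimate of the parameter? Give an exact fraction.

37/53

obs 1: x=1 → posterior Beta(10/3, 10/3)
obs 2: x=1 → posterior Beta(13/3, 10/3)
obs 3: x=1 → posterior Beta(16/3, 10/3)
obs 4: x=0 → posterior Beta(16/3, 13/3)
obs 5: x=1 → posterior Beta(19/3, 13/3)
obs 6: x=1 → posterior Beta(22/3, 13/3)
obs 7: x=1 → posterior Beta(25/3, 13/3)
obs 8: x=1 → posterior Beta(28/3, 13/3)
obs 9: x=1 → posterior Beta(31/3, 13/3)
obs 10: x=1 → posterior Beta(34/3, 13/3)
obs 11: x=1 → posterior Beta(37/3, 13/3)
obs 12: x=0 → posterior Beta(37/3, 16/3)
obs 13: x=1 → posterior Beta(40/3, 16/3)
obs 14: x=0 → posterior Beta(40/3, 19/3)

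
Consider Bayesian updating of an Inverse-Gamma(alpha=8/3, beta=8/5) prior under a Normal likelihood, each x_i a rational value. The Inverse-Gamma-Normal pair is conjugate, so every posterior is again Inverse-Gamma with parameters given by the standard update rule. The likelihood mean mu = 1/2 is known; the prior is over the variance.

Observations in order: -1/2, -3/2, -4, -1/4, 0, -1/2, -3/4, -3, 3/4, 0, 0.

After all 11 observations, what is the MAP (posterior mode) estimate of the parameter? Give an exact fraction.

10713/4400

obs 1: x=-1/2 → posterior Inverse-Gamma(19/6, 21/10)
obs 2: x=-3/2 → posterior Inverse-Gamma(11/3, 41/10)
obs 3: x=-4 → posterior Inverse-Gamma(25/6, 569/40)
obs 4: x=-1/4 → posterior Inverse-Gamma(14/3, 2321/160)
obs 5: x=0 → posterior Inverse-Gamma(31/6, 2341/160)
obs 6: x=-1/2 → posterior Inverse-Gamma(17/3, 2421/160)
obs 7: x=-3/4 → posterior Inverse-Gamma(37/6, 1273/80)
obs 8: x=-3 → posterior Inverse-Gamma(20/3, 1763/80)
obs 9: x=3/4 → posterior Inverse-Gamma(43/6, 3531/160)
obs 10: x=0 → posterior Inverse-Gamma(23/3, 3551/160)
obs 11: x=0 → posterior Inverse-Gamma(49/6, 3571/160)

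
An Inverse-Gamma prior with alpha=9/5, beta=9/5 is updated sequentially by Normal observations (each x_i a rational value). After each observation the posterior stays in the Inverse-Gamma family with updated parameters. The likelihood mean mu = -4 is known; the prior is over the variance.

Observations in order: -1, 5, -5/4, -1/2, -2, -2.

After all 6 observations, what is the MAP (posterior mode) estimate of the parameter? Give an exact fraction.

9713/928

obs 1: x=-1 → posterior Inverse-Gamma(23/10, 63/10)
obs 2: x=5 → posterior Inverse-Gamma(14/5, 234/5)
obs 3: x=-5/4 → posterior Inverse-Gamma(33/10, 8093/160)
obs 4: x=-1/2 → posterior Inverse-Gamma(19/5, 9073/160)
obs 5: x=-2 → posterior Inverse-Gamma(43/10, 9393/160)
obs 6: x=-2 → posterior Inverse-Gamma(24/5, 9713/160)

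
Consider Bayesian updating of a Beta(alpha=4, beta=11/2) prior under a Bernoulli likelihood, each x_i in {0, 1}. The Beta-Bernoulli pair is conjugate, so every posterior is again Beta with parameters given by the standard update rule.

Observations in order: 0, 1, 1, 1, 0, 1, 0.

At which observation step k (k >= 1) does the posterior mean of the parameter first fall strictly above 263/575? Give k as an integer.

k = 3

obs 1: x=0 → posterior Beta(4, 13/2)
obs 2: x=1 → posterior Beta(5, 13/2)
obs 3: x=1 → posterior Beta(6, 13/2)
obs 4: x=1 → posterior Beta(7, 13/2)
obs 5: x=0 → posterior Beta(7, 15/2)
obs 6: x=1 → posterior Beta(8, 15/2)
obs 7: x=0 → posterior Beta(8, 17/2)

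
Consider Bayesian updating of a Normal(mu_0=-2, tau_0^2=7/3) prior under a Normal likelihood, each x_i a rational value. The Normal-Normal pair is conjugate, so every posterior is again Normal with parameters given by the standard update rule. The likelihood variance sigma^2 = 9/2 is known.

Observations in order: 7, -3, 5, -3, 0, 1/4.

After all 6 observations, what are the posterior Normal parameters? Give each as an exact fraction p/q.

obs 1: x=7 → posterior Normal(44/41, 63/41)
obs 2: x=-3 → posterior Normal(2/55, 63/55)
obs 3: x=5 → posterior Normal(24/23, 21/23)
obs 4: x=-3 → posterior Normal(30/83, 63/83)
obs 5: x=0 → posterior Normal(30/97, 63/97)
obs 6: x=1/4 → posterior Normal(67/222, 21/37)

mu_0=67/222, tau_0^2=21/37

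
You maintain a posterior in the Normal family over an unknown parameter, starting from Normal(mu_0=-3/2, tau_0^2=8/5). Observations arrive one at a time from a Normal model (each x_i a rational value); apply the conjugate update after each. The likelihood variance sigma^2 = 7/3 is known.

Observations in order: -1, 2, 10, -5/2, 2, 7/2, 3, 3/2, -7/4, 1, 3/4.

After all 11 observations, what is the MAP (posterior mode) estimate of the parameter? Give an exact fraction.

783/598

obs 1: x=-1 → posterior Normal(-153/118, 56/59)
obs 2: x=2 → posterior Normal(-57/166, 56/83)
obs 3: x=10 → posterior Normal(423/214, 56/107)
obs 4: x=-5/2 → posterior Normal(303/262, 56/131)
obs 5: x=2 → posterior Normal(399/310, 56/155)
obs 6: x=7/2 → posterior Normal(567/358, 56/179)
obs 7: x=3 → posterior Normal(711/406, 8/29)
obs 8: x=3/2 → posterior Normal(783/454, 56/227)
obs 9: x=-7/4 → posterior Normal(699/502, 56/251)
obs 10: x=1 → posterior Normal(747/550, 56/275)
obs 11: x=3/4 → posterior Normal(783/598, 56/299)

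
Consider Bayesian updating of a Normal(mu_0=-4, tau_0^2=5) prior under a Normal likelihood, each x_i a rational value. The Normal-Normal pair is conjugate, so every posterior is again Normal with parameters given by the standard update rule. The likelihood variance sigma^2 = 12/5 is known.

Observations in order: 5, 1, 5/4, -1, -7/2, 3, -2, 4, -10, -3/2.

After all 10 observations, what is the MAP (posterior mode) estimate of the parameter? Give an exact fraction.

obs 1: x=5 → posterior Normal(77/37, 60/37)
obs 2: x=1 → posterior Normal(51/31, 30/31)
obs 3: x=5/4 → posterior Normal(533/348, 20/29)
obs 4: x=-1 → posterior Normal(433/448, 15/28)
obs 5: x=-7/2 → posterior Normal(83/548, 60/137)
obs 6: x=3 → posterior Normal(383/648, 10/27)
obs 7: x=-2 → posterior Normal(183/748, 60/187)
obs 8: x=4 → posterior Normal(11/16, 15/53)
obs 9: x=-10 → posterior Normal(-139/316, 20/79)
obs 10: x=-3/2 → posterior Normal(-567/1048, 30/131)

-567/1048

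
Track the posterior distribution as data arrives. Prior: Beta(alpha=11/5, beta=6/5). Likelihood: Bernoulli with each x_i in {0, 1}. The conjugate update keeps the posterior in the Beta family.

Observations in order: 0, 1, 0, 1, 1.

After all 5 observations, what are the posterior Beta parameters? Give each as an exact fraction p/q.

obs 1: x=0 → posterior Beta(11/5, 11/5)
obs 2: x=1 → posterior Beta(16/5, 11/5)
obs 3: x=0 → posterior Beta(16/5, 16/5)
obs 4: x=1 → posterior Beta(21/5, 16/5)
obs 5: x=1 → posterior Beta(26/5, 16/5)

alpha=26/5, beta=16/5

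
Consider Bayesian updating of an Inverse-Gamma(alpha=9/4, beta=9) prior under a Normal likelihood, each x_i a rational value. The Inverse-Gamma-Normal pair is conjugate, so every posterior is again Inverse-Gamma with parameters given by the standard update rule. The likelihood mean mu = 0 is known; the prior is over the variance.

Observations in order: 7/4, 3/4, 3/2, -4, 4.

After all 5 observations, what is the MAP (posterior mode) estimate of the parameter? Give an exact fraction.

obs 1: x=7/4 → posterior Inverse-Gamma(11/4, 337/32)
obs 2: x=3/4 → posterior Inverse-Gamma(13/4, 173/16)
obs 3: x=3/2 → posterior Inverse-Gamma(15/4, 191/16)
obs 4: x=-4 → posterior Inverse-Gamma(17/4, 319/16)
obs 5: x=4 → posterior Inverse-Gamma(19/4, 447/16)

447/92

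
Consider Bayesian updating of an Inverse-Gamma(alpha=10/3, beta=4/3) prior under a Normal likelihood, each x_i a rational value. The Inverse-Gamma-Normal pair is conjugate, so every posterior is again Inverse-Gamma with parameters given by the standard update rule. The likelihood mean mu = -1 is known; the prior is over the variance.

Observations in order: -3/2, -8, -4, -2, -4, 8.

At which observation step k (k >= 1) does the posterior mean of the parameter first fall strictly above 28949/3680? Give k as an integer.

obs 1: x=-3/2 → posterior Inverse-Gamma(23/6, 35/24)
obs 2: x=-8 → posterior Inverse-Gamma(13/3, 623/24)
obs 3: x=-4 → posterior Inverse-Gamma(29/6, 731/24)
obs 4: x=-2 → posterior Inverse-Gamma(16/3, 743/24)
obs 5: x=-4 → posterior Inverse-Gamma(35/6, 851/24)
obs 6: x=8 → posterior Inverse-Gamma(19/3, 1823/24)

k = 3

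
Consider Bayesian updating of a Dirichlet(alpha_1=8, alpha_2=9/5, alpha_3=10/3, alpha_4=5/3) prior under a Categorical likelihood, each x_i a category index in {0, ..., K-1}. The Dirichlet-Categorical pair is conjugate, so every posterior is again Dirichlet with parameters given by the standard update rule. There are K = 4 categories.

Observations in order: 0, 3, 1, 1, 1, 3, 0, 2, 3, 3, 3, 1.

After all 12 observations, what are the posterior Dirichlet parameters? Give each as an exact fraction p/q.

obs 1: x=0 → posterior Dirichlet(9, 9/5, 10/3, 5/3)
obs 2: x=3 → posterior Dirichlet(9, 9/5, 10/3, 8/3)
obs 3: x=1 → posterior Dirichlet(9, 14/5, 10/3, 8/3)
obs 4: x=1 → posterior Dirichlet(9, 19/5, 10/3, 8/3)
obs 5: x=1 → posterior Dirichlet(9, 24/5, 10/3, 8/3)
obs 6: x=3 → posterior Dirichlet(9, 24/5, 10/3, 11/3)
obs 7: x=0 → posterior Dirichlet(10, 24/5, 10/3, 11/3)
obs 8: x=2 → posterior Dirichlet(10, 24/5, 13/3, 11/3)
obs 9: x=3 → posterior Dirichlet(10, 24/5, 13/3, 14/3)
obs 10: x=3 → posterior Dirichlet(10, 24/5, 13/3, 17/3)
obs 11: x=3 → posterior Dirichlet(10, 24/5, 13/3, 20/3)
obs 12: x=1 → posterior Dirichlet(10, 29/5, 13/3, 20/3)

alpha_1=10, alpha_2=29/5, alpha_3=13/3, alpha_4=20/3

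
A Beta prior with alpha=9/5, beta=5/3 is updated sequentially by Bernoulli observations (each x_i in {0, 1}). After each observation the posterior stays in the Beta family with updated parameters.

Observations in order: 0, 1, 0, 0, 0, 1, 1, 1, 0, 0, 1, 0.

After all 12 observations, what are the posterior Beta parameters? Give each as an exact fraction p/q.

obs 1: x=0 → posterior Beta(9/5, 8/3)
obs 2: x=1 → posterior Beta(14/5, 8/3)
obs 3: x=0 → posterior Beta(14/5, 11/3)
obs 4: x=0 → posterior Beta(14/5, 14/3)
obs 5: x=0 → posterior Beta(14/5, 17/3)
obs 6: x=1 → posterior Beta(19/5, 17/3)
obs 7: x=1 → posterior Beta(24/5, 17/3)
obs 8: x=1 → posterior Beta(29/5, 17/3)
obs 9: x=0 → posterior Beta(29/5, 20/3)
obs 10: x=0 → posterior Beta(29/5, 23/3)
obs 11: x=1 → posterior Beta(34/5, 23/3)
obs 12: x=0 → posterior Beta(34/5, 26/3)

alpha=34/5, beta=26/3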